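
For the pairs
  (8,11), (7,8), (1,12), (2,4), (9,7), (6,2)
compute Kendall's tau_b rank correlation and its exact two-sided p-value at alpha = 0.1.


Step 1: Enumerate the 15 unordered pairs (i,j) with i<j and classify each by sign(x_j-x_i) * sign(y_j-y_i).
  (1,2):dx=-1,dy=-3->C; (1,3):dx=-7,dy=+1->D; (1,4):dx=-6,dy=-7->C; (1,5):dx=+1,dy=-4->D
  (1,6):dx=-2,dy=-9->C; (2,3):dx=-6,dy=+4->D; (2,4):dx=-5,dy=-4->C; (2,5):dx=+2,dy=-1->D
  (2,6):dx=-1,dy=-6->C; (3,4):dx=+1,dy=-8->D; (3,5):dx=+8,dy=-5->D; (3,6):dx=+5,dy=-10->D
  (4,5):dx=+7,dy=+3->C; (4,6):dx=+4,dy=-2->D; (5,6):dx=-3,dy=-5->C
Step 2: C = 7, D = 8, total pairs = 15.
Step 3: tau = (C - D)/(n(n-1)/2) = (7 - 8)/15 = -0.066667.
Step 4: Exact two-sided p-value (enumerate n! = 720 permutations of y under H0): p = 1.000000.
Step 5: alpha = 0.1. fail to reject H0.

tau_b = -0.0667 (C=7, D=8), p = 1.000000, fail to reject H0.


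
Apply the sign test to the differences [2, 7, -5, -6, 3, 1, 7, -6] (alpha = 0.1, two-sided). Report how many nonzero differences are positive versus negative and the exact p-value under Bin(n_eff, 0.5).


Step 1: Discard zero differences. Original n = 8; n_eff = number of nonzero differences = 8.
Nonzero differences (with sign): +2, +7, -5, -6, +3, +1, +7, -6
Step 2: Count signs: positive = 5, negative = 3.
Step 3: Under H0: P(positive) = 0.5, so the number of positives S ~ Bin(8, 0.5).
Step 4: Two-sided exact p-value = sum of Bin(8,0.5) probabilities at or below the observed probability = 0.726562.
Step 5: alpha = 0.1. fail to reject H0.

n_eff = 8, pos = 5, neg = 3, p = 0.726562, fail to reject H0.


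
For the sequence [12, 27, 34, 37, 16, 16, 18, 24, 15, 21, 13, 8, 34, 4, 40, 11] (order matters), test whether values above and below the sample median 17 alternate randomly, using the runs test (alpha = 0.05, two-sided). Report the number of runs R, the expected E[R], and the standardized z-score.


Step 1: Compute median = 17; label A = above, B = below.
Labels in order: BAAABBAABABBABAB  (n_A = 8, n_B = 8)
Step 2: Count runs R = 11.
Step 3: Under H0 (random ordering), E[R] = 2*n_A*n_B/(n_A+n_B) + 1 = 2*8*8/16 + 1 = 9.0000.
        Var[R] = 2*n_A*n_B*(2*n_A*n_B - n_A - n_B) / ((n_A+n_B)^2 * (n_A+n_B-1)) = 14336/3840 = 3.7333.
        SD[R] = 1.9322.
Step 4: Continuity-corrected z = (R - 0.5 - E[R]) / SD[R] = (11 - 0.5 - 9.0000) / 1.9322 = 0.7763.
Step 5: Two-sided p-value via normal approximation = 2*(1 - Phi(|z|)) = 0.437558.
Step 6: alpha = 0.05. fail to reject H0.

R = 11, z = 0.7763, p = 0.437558, fail to reject H0.


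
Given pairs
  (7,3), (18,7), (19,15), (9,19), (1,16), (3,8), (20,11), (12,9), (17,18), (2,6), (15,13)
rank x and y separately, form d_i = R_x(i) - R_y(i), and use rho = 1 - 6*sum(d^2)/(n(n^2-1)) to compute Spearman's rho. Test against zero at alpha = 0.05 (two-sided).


Step 1: Rank x and y separately (midranks; no ties here).
rank(x): 7->4, 18->9, 19->10, 9->5, 1->1, 3->3, 20->11, 12->6, 17->8, 2->2, 15->7
rank(y): 3->1, 7->3, 15->8, 19->11, 16->9, 8->4, 11->6, 9->5, 18->10, 6->2, 13->7
Step 2: d_i = R_x(i) - R_y(i); compute d_i^2.
  (4-1)^2=9, (9-3)^2=36, (10-8)^2=4, (5-11)^2=36, (1-9)^2=64, (3-4)^2=1, (11-6)^2=25, (6-5)^2=1, (8-10)^2=4, (2-2)^2=0, (7-7)^2=0
sum(d^2) = 180.
Step 3: rho = 1 - 6*180 / (11*(11^2 - 1)) = 1 - 1080/1320 = 0.181818.
Step 4: Under H0, t = rho * sqrt((n-2)/(1-rho^2)) = 0.5547 ~ t(9).
Step 5: Two-sided p-value from the t-distribution with 9 df = 0.592615.
Step 6: alpha = 0.05. fail to reject H0.

rho = 0.1818, p = 0.592615, fail to reject H0 at alpha = 0.05.


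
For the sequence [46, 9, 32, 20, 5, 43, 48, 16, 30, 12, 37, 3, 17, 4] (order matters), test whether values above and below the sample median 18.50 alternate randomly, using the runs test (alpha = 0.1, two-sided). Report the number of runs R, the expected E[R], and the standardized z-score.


Step 1: Compute median = 18.50; label A = above, B = below.
Labels in order: ABAABAABABABBB  (n_A = 7, n_B = 7)
Step 2: Count runs R = 10.
Step 3: Under H0 (random ordering), E[R] = 2*n_A*n_B/(n_A+n_B) + 1 = 2*7*7/14 + 1 = 8.0000.
        Var[R] = 2*n_A*n_B*(2*n_A*n_B - n_A - n_B) / ((n_A+n_B)^2 * (n_A+n_B-1)) = 8232/2548 = 3.2308.
        SD[R] = 1.7974.
Step 4: Continuity-corrected z = (R - 0.5 - E[R]) / SD[R] = (10 - 0.5 - 8.0000) / 1.7974 = 0.8345.
Step 5: Two-sided p-value via normal approximation = 2*(1 - Phi(|z|)) = 0.403986.
Step 6: alpha = 0.1. fail to reject H0.

R = 10, z = 0.8345, p = 0.403986, fail to reject H0.


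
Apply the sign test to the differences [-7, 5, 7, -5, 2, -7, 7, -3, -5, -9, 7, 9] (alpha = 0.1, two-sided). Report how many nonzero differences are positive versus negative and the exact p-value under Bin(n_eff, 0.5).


Step 1: Discard zero differences. Original n = 12; n_eff = number of nonzero differences = 12.
Nonzero differences (with sign): -7, +5, +7, -5, +2, -7, +7, -3, -5, -9, +7, +9
Step 2: Count signs: positive = 6, negative = 6.
Step 3: Under H0: P(positive) = 0.5, so the number of positives S ~ Bin(12, 0.5).
Step 4: Two-sided exact p-value = sum of Bin(12,0.5) probabilities at or below the observed probability = 1.000000.
Step 5: alpha = 0.1. fail to reject H0.

n_eff = 12, pos = 6, neg = 6, p = 1.000000, fail to reject H0.


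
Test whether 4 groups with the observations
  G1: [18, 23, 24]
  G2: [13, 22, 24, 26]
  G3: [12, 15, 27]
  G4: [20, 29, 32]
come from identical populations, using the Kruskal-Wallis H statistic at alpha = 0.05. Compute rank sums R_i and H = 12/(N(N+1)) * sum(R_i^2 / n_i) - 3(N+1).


Step 1: Combine all N = 13 observations and assign midranks.
sorted (value, group, rank): (12,G3,1), (13,G2,2), (15,G3,3), (18,G1,4), (20,G4,5), (22,G2,6), (23,G1,7), (24,G1,8.5), (24,G2,8.5), (26,G2,10), (27,G3,11), (29,G4,12), (32,G4,13)
Step 2: Sum ranks within each group.
R_1 = 19.5 (n_1 = 3)
R_2 = 26.5 (n_2 = 4)
R_3 = 15 (n_3 = 3)
R_4 = 30 (n_4 = 3)
Step 3: H = 12/(N(N+1)) * sum(R_i^2/n_i) - 3(N+1)
     = 12/(13*14) * (19.5^2/3 + 26.5^2/4 + 15^2/3 + 30^2/3) - 3*14
     = 0.065934 * 677.312 - 42
     = 2.657967.
Step 4: Ties present; correction factor C = 1 - 6/(13^3 - 13) = 0.997253. Corrected H = 2.657967 / 0.997253 = 2.665289.
Step 5: Under H0, H ~ chi^2(3); p-value = 0.446158.
Step 6: alpha = 0.05. fail to reject H0.

H = 2.6653, df = 3, p = 0.446158, fail to reject H0.


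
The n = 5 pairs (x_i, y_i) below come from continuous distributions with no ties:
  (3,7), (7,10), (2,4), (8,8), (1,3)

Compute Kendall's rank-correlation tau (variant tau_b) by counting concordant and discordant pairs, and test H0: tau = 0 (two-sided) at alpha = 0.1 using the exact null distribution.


Step 1: Enumerate the 10 unordered pairs (i,j) with i<j and classify each by sign(x_j-x_i) * sign(y_j-y_i).
  (1,2):dx=+4,dy=+3->C; (1,3):dx=-1,dy=-3->C; (1,4):dx=+5,dy=+1->C; (1,5):dx=-2,dy=-4->C
  (2,3):dx=-5,dy=-6->C; (2,4):dx=+1,dy=-2->D; (2,5):dx=-6,dy=-7->C; (3,4):dx=+6,dy=+4->C
  (3,5):dx=-1,dy=-1->C; (4,5):dx=-7,dy=-5->C
Step 2: C = 9, D = 1, total pairs = 10.
Step 3: tau = (C - D)/(n(n-1)/2) = (9 - 1)/10 = 0.800000.
Step 4: Exact two-sided p-value (enumerate n! = 120 permutations of y under H0): p = 0.083333.
Step 5: alpha = 0.1. reject H0.

tau_b = 0.8000 (C=9, D=1), p = 0.083333, reject H0.


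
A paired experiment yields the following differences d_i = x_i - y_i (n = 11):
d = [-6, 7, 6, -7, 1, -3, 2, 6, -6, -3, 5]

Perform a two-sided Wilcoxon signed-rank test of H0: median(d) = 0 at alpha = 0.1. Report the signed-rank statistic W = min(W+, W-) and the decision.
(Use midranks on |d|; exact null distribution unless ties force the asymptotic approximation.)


Step 1: Drop any zero differences (none here) and take |d_i|.
|d| = [6, 7, 6, 7, 1, 3, 2, 6, 6, 3, 5]
Step 2: Midrank |d_i| (ties get averaged ranks).
ranks: |6|->7.5, |7|->10.5, |6|->7.5, |7|->10.5, |1|->1, |3|->3.5, |2|->2, |6|->7.5, |6|->7.5, |3|->3.5, |5|->5
Step 3: Attach original signs; sum ranks with positive sign and with negative sign.
W+ = 10.5 + 7.5 + 1 + 2 + 7.5 + 5 = 33.5
W- = 7.5 + 10.5 + 3.5 + 7.5 + 3.5 = 32.5
(Check: W+ + W- = 66 should equal n(n+1)/2 = 66.)
Step 4: Test statistic W = min(W+, W-) = 32.5.
Step 5: Ties in |d|, so use the tie-corrected normal approximation.
        E[W] = n(n+1)/4 = 11*12/4 = 33.
        Tie groups: |d|=3 (t=2), |d|=6 (t=4), |d|=7 (t=2); sum(t^3 - t) = 72.
        Var[W] = n(n+1)(2n+1)/24 - sum(t^3-t)/48 = 3036/24 - 72/48 = 125.
        z = (W - E[W]) / sqrt(Var[W]) = (32.5 - 33) / 11.1803 = -0.0447.
        Two-sided p = 2*Phi(z) = 0.964329.
Step 6: alpha = 0.1. fail to reject H0.

W+ = 33.5, W- = 32.5, W = min = 32.5, p = 0.964329, fail to reject H0.


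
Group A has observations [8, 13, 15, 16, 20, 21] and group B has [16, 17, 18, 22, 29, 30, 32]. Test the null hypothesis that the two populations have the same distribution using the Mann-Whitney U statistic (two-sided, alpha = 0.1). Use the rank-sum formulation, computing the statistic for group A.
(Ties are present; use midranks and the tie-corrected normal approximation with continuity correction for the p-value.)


Step 1: Combine and sort all 13 observations; assign midranks.
sorted (value, group): (8,X), (13,X), (15,X), (16,X), (16,Y), (17,Y), (18,Y), (20,X), (21,X), (22,Y), (29,Y), (30,Y), (32,Y)
ranks: 8->1, 13->2, 15->3, 16->4.5, 16->4.5, 17->6, 18->7, 20->8, 21->9, 22->10, 29->11, 30->12, 32->13
Step 2: Rank sum for X: R1 = 1 + 2 + 3 + 4.5 + 8 + 9 = 27.5.
Step 3: U_X = R1 - n1(n1+1)/2 = 27.5 - 6*7/2 = 27.5 - 21 = 6.5.
       U_Y = n1*n2 - U_X = 42 - 6.5 = 35.5.
Step 4: Ties are present, so use the tie-corrected normal approximation (with continuity correction) for the p-value.
Step 5: p-value = 0.045204; compare to alpha = 0.1. reject H0.

U_X = 6.5, p = 0.045204, reject H0 at alpha = 0.1.


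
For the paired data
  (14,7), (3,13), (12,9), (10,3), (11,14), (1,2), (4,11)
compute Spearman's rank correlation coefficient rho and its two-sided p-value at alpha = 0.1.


Step 1: Rank x and y separately (midranks; no ties here).
rank(x): 14->7, 3->2, 12->6, 10->4, 11->5, 1->1, 4->3
rank(y): 7->3, 13->6, 9->4, 3->2, 14->7, 2->1, 11->5
Step 2: d_i = R_x(i) - R_y(i); compute d_i^2.
  (7-3)^2=16, (2-6)^2=16, (6-4)^2=4, (4-2)^2=4, (5-7)^2=4, (1-1)^2=0, (3-5)^2=4
sum(d^2) = 48.
Step 3: rho = 1 - 6*48 / (7*(7^2 - 1)) = 1 - 288/336 = 0.142857.
Step 4: Under H0, t = rho * sqrt((n-2)/(1-rho^2)) = 0.3227 ~ t(5).
Step 5: Two-sided p-value from the t-distribution with 5 df = 0.759945.
Step 6: alpha = 0.1. fail to reject H0.

rho = 0.1429, p = 0.759945, fail to reject H0 at alpha = 0.1.


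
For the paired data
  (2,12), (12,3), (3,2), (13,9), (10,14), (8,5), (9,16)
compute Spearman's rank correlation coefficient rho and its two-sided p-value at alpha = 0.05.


Step 1: Rank x and y separately (midranks; no ties here).
rank(x): 2->1, 12->6, 3->2, 13->7, 10->5, 8->3, 9->4
rank(y): 12->5, 3->2, 2->1, 9->4, 14->6, 5->3, 16->7
Step 2: d_i = R_x(i) - R_y(i); compute d_i^2.
  (1-5)^2=16, (6-2)^2=16, (2-1)^2=1, (7-4)^2=9, (5-6)^2=1, (3-3)^2=0, (4-7)^2=9
sum(d^2) = 52.
Step 3: rho = 1 - 6*52 / (7*(7^2 - 1)) = 1 - 312/336 = 0.071429.
Step 4: Under H0, t = rho * sqrt((n-2)/(1-rho^2)) = 0.1601 ~ t(5).
Step 5: Two-sided p-value from the t-distribution with 5 df = 0.879048.
Step 6: alpha = 0.05. fail to reject H0.

rho = 0.0714, p = 0.879048, fail to reject H0 at alpha = 0.05.


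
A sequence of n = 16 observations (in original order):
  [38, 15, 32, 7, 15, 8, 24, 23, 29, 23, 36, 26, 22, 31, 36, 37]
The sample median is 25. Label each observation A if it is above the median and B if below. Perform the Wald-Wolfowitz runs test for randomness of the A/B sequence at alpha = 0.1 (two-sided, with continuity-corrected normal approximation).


Step 1: Compute median = 25; label A = above, B = below.
Labels in order: ABABBBBBABAABAAA  (n_A = 8, n_B = 8)
Step 2: Count runs R = 9.
Step 3: Under H0 (random ordering), E[R] = 2*n_A*n_B/(n_A+n_B) + 1 = 2*8*8/16 + 1 = 9.0000.
        Var[R] = 2*n_A*n_B*(2*n_A*n_B - n_A - n_B) / ((n_A+n_B)^2 * (n_A+n_B-1)) = 14336/3840 = 3.7333.
        SD[R] = 1.9322.
Step 4: R = E[R], so z = 0 with no continuity correction.
Step 5: Two-sided p-value via normal approximation = 2*(1 - Phi(|z|)) = 1.000000.
Step 6: alpha = 0.1. fail to reject H0.

R = 9, z = 0.0000, p = 1.000000, fail to reject H0.


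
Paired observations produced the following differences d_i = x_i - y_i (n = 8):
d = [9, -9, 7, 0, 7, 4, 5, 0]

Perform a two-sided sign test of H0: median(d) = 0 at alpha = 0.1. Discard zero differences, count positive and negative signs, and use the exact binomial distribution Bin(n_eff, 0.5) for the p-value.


Step 1: Discard zero differences. Original n = 8; n_eff = number of nonzero differences = 6.
Nonzero differences (with sign): +9, -9, +7, +7, +4, +5
Step 2: Count signs: positive = 5, negative = 1.
Step 3: Under H0: P(positive) = 0.5, so the number of positives S ~ Bin(6, 0.5).
Step 4: Two-sided exact p-value = sum of Bin(6,0.5) probabilities at or below the observed probability = 0.218750.
Step 5: alpha = 0.1. fail to reject H0.

n_eff = 6, pos = 5, neg = 1, p = 0.218750, fail to reject H0.


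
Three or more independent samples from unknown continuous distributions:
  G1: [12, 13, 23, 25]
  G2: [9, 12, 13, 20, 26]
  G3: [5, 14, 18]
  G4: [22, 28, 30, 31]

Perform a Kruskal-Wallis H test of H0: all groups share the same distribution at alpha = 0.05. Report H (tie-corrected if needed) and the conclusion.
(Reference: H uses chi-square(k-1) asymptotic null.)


Step 1: Combine all N = 16 observations and assign midranks.
sorted (value, group, rank): (5,G3,1), (9,G2,2), (12,G1,3.5), (12,G2,3.5), (13,G1,5.5), (13,G2,5.5), (14,G3,7), (18,G3,8), (20,G2,9), (22,G4,10), (23,G1,11), (25,G1,12), (26,G2,13), (28,G4,14), (30,G4,15), (31,G4,16)
Step 2: Sum ranks within each group.
R_1 = 32 (n_1 = 4)
R_2 = 33 (n_2 = 5)
R_3 = 16 (n_3 = 3)
R_4 = 55 (n_4 = 4)
Step 3: H = 12/(N(N+1)) * sum(R_i^2/n_i) - 3(N+1)
     = 12/(16*17) * (32^2/4 + 33^2/5 + 16^2/3 + 55^2/4) - 3*17
     = 0.044118 * 1315.38 - 51
     = 7.031618.
Step 4: Ties present; correction factor C = 1 - 12/(16^3 - 16) = 0.997059. Corrected H = 7.031618 / 0.997059 = 7.052360.
Step 5: Under H0, H ~ chi^2(3); p-value = 0.070247.
Step 6: alpha = 0.05. fail to reject H0.

H = 7.0524, df = 3, p = 0.070247, fail to reject H0.


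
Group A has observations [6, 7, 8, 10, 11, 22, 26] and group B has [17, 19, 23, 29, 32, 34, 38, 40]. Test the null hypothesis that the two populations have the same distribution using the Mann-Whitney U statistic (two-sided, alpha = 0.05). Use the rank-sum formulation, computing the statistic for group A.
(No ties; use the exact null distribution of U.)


Step 1: Combine and sort all 15 observations; assign midranks.
sorted (value, group): (6,X), (7,X), (8,X), (10,X), (11,X), (17,Y), (19,Y), (22,X), (23,Y), (26,X), (29,Y), (32,Y), (34,Y), (38,Y), (40,Y)
ranks: 6->1, 7->2, 8->3, 10->4, 11->5, 17->6, 19->7, 22->8, 23->9, 26->10, 29->11, 32->12, 34->13, 38->14, 40->15
Step 2: Rank sum for X: R1 = 1 + 2 + 3 + 4 + 5 + 8 + 10 = 33.
Step 3: U_X = R1 - n1(n1+1)/2 = 33 - 7*8/2 = 33 - 28 = 5.
       U_Y = n1*n2 - U_X = 56 - 5 = 51.
Step 4: No ties, so the exact null distribution of U (based on enumerating the C(15,7) = 6435 equally likely rank assignments) gives the two-sided p-value.
Step 5: p-value = 0.005905; compare to alpha = 0.05. reject H0.

U_X = 5, p = 0.005905, reject H0 at alpha = 0.05.


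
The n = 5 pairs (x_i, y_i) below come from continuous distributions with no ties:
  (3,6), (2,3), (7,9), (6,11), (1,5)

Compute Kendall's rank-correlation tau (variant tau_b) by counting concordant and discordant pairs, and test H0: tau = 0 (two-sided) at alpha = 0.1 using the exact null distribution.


Step 1: Enumerate the 10 unordered pairs (i,j) with i<j and classify each by sign(x_j-x_i) * sign(y_j-y_i).
  (1,2):dx=-1,dy=-3->C; (1,3):dx=+4,dy=+3->C; (1,4):dx=+3,dy=+5->C; (1,5):dx=-2,dy=-1->C
  (2,3):dx=+5,dy=+6->C; (2,4):dx=+4,dy=+8->C; (2,5):dx=-1,dy=+2->D; (3,4):dx=-1,dy=+2->D
  (3,5):dx=-6,dy=-4->C; (4,5):dx=-5,dy=-6->C
Step 2: C = 8, D = 2, total pairs = 10.
Step 3: tau = (C - D)/(n(n-1)/2) = (8 - 2)/10 = 0.600000.
Step 4: Exact two-sided p-value (enumerate n! = 120 permutations of y under H0): p = 0.233333.
Step 5: alpha = 0.1. fail to reject H0.

tau_b = 0.6000 (C=8, D=2), p = 0.233333, fail to reject H0.


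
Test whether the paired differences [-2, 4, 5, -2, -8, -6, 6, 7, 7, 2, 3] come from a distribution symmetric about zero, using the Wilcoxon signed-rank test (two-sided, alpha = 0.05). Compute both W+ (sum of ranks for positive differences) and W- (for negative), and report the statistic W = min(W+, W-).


Step 1: Drop any zero differences (none here) and take |d_i|.
|d| = [2, 4, 5, 2, 8, 6, 6, 7, 7, 2, 3]
Step 2: Midrank |d_i| (ties get averaged ranks).
ranks: |2|->2, |4|->5, |5|->6, |2|->2, |8|->11, |6|->7.5, |6|->7.5, |7|->9.5, |7|->9.5, |2|->2, |3|->4
Step 3: Attach original signs; sum ranks with positive sign and with negative sign.
W+ = 5 + 6 + 7.5 + 9.5 + 9.5 + 2 + 4 = 43.5
W- = 2 + 2 + 11 + 7.5 = 22.5
(Check: W+ + W- = 66 should equal n(n+1)/2 = 66.)
Step 4: Test statistic W = min(W+, W-) = 22.5.
Step 5: Ties in |d|, so use the tie-corrected normal approximation.
        E[W] = n(n+1)/4 = 11*12/4 = 33.
        Tie groups: |d|=2 (t=3), |d|=6 (t=2), |d|=7 (t=2); sum(t^3 - t) = 36.
        Var[W] = n(n+1)(2n+1)/24 - sum(t^3-t)/48 = 3036/24 - 36/48 = 125.75.
        z = (W - E[W]) / sqrt(Var[W]) = (22.5 - 33) / 11.2138 = -0.9363.
        Two-sided p = 2*Phi(z) = 0.349096.
Step 6: alpha = 0.05. fail to reject H0.

W+ = 43.5, W- = 22.5, W = min = 22.5, p = 0.349096, fail to reject H0.


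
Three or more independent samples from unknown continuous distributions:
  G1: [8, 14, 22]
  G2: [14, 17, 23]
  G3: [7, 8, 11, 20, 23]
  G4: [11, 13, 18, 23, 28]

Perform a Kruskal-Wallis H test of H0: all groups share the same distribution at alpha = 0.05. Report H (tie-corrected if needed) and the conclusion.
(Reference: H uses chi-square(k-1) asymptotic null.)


Step 1: Combine all N = 16 observations and assign midranks.
sorted (value, group, rank): (7,G3,1), (8,G1,2.5), (8,G3,2.5), (11,G3,4.5), (11,G4,4.5), (13,G4,6), (14,G1,7.5), (14,G2,7.5), (17,G2,9), (18,G4,10), (20,G3,11), (22,G1,12), (23,G2,14), (23,G3,14), (23,G4,14), (28,G4,16)
Step 2: Sum ranks within each group.
R_1 = 22 (n_1 = 3)
R_2 = 30.5 (n_2 = 3)
R_3 = 33 (n_3 = 5)
R_4 = 50.5 (n_4 = 5)
Step 3: H = 12/(N(N+1)) * sum(R_i^2/n_i) - 3(N+1)
     = 12/(16*17) * (22^2/3 + 30.5^2/3 + 33^2/5 + 50.5^2/5) - 3*17
     = 0.044118 * 1199.27 - 51
     = 1.908824.
Step 4: Ties present; correction factor C = 1 - 42/(16^3 - 16) = 0.989706. Corrected H = 1.908824 / 0.989706 = 1.928678.
Step 5: Under H0, H ~ chi^2(3); p-value = 0.587341.
Step 6: alpha = 0.05. fail to reject H0.

H = 1.9287, df = 3, p = 0.587341, fail to reject H0.


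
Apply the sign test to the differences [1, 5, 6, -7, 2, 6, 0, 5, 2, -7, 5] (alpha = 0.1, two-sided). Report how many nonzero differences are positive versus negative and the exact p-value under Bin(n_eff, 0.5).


Step 1: Discard zero differences. Original n = 11; n_eff = number of nonzero differences = 10.
Nonzero differences (with sign): +1, +5, +6, -7, +2, +6, +5, +2, -7, +5
Step 2: Count signs: positive = 8, negative = 2.
Step 3: Under H0: P(positive) = 0.5, so the number of positives S ~ Bin(10, 0.5).
Step 4: Two-sided exact p-value = sum of Bin(10,0.5) probabilities at or below the observed probability = 0.109375.
Step 5: alpha = 0.1. fail to reject H0.

n_eff = 10, pos = 8, neg = 2, p = 0.109375, fail to reject H0.


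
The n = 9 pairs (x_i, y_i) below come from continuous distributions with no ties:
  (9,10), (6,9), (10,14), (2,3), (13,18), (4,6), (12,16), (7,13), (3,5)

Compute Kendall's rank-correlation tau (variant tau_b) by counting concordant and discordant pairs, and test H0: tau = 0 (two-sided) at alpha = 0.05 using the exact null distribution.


Step 1: Enumerate the 36 unordered pairs (i,j) with i<j and classify each by sign(x_j-x_i) * sign(y_j-y_i).
  (1,2):dx=-3,dy=-1->C; (1,3):dx=+1,dy=+4->C; (1,4):dx=-7,dy=-7->C; (1,5):dx=+4,dy=+8->C
  (1,6):dx=-5,dy=-4->C; (1,7):dx=+3,dy=+6->C; (1,8):dx=-2,dy=+3->D; (1,9):dx=-6,dy=-5->C
  (2,3):dx=+4,dy=+5->C; (2,4):dx=-4,dy=-6->C; (2,5):dx=+7,dy=+9->C; (2,6):dx=-2,dy=-3->C
  (2,7):dx=+6,dy=+7->C; (2,8):dx=+1,dy=+4->C; (2,9):dx=-3,dy=-4->C; (3,4):dx=-8,dy=-11->C
  (3,5):dx=+3,dy=+4->C; (3,6):dx=-6,dy=-8->C; (3,7):dx=+2,dy=+2->C; (3,8):dx=-3,dy=-1->C
  (3,9):dx=-7,dy=-9->C; (4,5):dx=+11,dy=+15->C; (4,6):dx=+2,dy=+3->C; (4,7):dx=+10,dy=+13->C
  (4,8):dx=+5,dy=+10->C; (4,9):dx=+1,dy=+2->C; (5,6):dx=-9,dy=-12->C; (5,7):dx=-1,dy=-2->C
  (5,8):dx=-6,dy=-5->C; (5,9):dx=-10,dy=-13->C; (6,7):dx=+8,dy=+10->C; (6,8):dx=+3,dy=+7->C
  (6,9):dx=-1,dy=-1->C; (7,8):dx=-5,dy=-3->C; (7,9):dx=-9,dy=-11->C; (8,9):dx=-4,dy=-8->C
Step 2: C = 35, D = 1, total pairs = 36.
Step 3: tau = (C - D)/(n(n-1)/2) = (35 - 1)/36 = 0.944444.
Step 4: Exact two-sided p-value (enumerate n! = 362880 permutations of y under H0): p = 0.000050.
Step 5: alpha = 0.05. reject H0.

tau_b = 0.9444 (C=35, D=1), p = 0.000050, reject H0.


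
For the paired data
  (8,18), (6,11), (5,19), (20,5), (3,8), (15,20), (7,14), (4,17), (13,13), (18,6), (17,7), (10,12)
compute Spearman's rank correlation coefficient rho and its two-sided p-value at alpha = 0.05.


Step 1: Rank x and y separately (midranks; no ties here).
rank(x): 8->6, 6->4, 5->3, 20->12, 3->1, 15->9, 7->5, 4->2, 13->8, 18->11, 17->10, 10->7
rank(y): 18->10, 11->5, 19->11, 5->1, 8->4, 20->12, 14->8, 17->9, 13->7, 6->2, 7->3, 12->6
Step 2: d_i = R_x(i) - R_y(i); compute d_i^2.
  (6-10)^2=16, (4-5)^2=1, (3-11)^2=64, (12-1)^2=121, (1-4)^2=9, (9-12)^2=9, (5-8)^2=9, (2-9)^2=49, (8-7)^2=1, (11-2)^2=81, (10-3)^2=49, (7-6)^2=1
sum(d^2) = 410.
Step 3: rho = 1 - 6*410 / (12*(12^2 - 1)) = 1 - 2460/1716 = -0.433566.
Step 4: Under H0, t = rho * sqrt((n-2)/(1-rho^2)) = -1.5215 ~ t(10).
Step 5: Two-sided p-value from the t-distribution with 10 df = 0.159106.
Step 6: alpha = 0.05. fail to reject H0.

rho = -0.4336, p = 0.159106, fail to reject H0 at alpha = 0.05.


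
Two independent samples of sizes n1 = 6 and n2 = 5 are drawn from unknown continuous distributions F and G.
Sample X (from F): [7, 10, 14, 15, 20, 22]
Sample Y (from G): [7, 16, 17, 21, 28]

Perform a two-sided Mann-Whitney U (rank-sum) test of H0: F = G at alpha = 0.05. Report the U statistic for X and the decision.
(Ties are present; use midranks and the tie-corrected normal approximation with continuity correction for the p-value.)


Step 1: Combine and sort all 11 observations; assign midranks.
sorted (value, group): (7,X), (7,Y), (10,X), (14,X), (15,X), (16,Y), (17,Y), (20,X), (21,Y), (22,X), (28,Y)
ranks: 7->1.5, 7->1.5, 10->3, 14->4, 15->5, 16->6, 17->7, 20->8, 21->9, 22->10, 28->11
Step 2: Rank sum for X: R1 = 1.5 + 3 + 4 + 5 + 8 + 10 = 31.5.
Step 3: U_X = R1 - n1(n1+1)/2 = 31.5 - 6*7/2 = 31.5 - 21 = 10.5.
       U_Y = n1*n2 - U_X = 30 - 10.5 = 19.5.
Step 4: Ties are present, so use the tie-corrected normal approximation (with continuity correction) for the p-value.
Step 5: p-value = 0.464192; compare to alpha = 0.05. fail to reject H0.

U_X = 10.5, p = 0.464192, fail to reject H0 at alpha = 0.05.


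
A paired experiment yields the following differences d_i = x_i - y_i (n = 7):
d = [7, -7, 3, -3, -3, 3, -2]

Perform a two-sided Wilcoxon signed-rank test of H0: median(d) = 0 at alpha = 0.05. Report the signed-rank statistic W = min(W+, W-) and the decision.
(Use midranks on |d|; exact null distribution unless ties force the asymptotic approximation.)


Step 1: Drop any zero differences (none here) and take |d_i|.
|d| = [7, 7, 3, 3, 3, 3, 2]
Step 2: Midrank |d_i| (ties get averaged ranks).
ranks: |7|->6.5, |7|->6.5, |3|->3.5, |3|->3.5, |3|->3.5, |3|->3.5, |2|->1
Step 3: Attach original signs; sum ranks with positive sign and with negative sign.
W+ = 6.5 + 3.5 + 3.5 = 13.5
W- = 6.5 + 3.5 + 3.5 + 1 = 14.5
(Check: W+ + W- = 28 should equal n(n+1)/2 = 28.)
Step 4: Test statistic W = min(W+, W-) = 13.5.
Step 5: Ties in |d|, so use the tie-corrected normal approximation.
        E[W] = n(n+1)/4 = 7*8/4 = 14.
        Tie groups: |d|=3 (t=4), |d|=7 (t=2); sum(t^3 - t) = 66.
        Var[W] = n(n+1)(2n+1)/24 - sum(t^3-t)/48 = 840/24 - 66/48 = 33.625.
        z = (W - E[W]) / sqrt(Var[W]) = (13.5 - 14) / 5.7987 = -0.0862.
        Two-sided p = 2*Phi(z) = 0.931287.
Step 6: alpha = 0.05. fail to reject H0.

W+ = 13.5, W- = 14.5, W = min = 13.5, p = 0.931287, fail to reject H0.


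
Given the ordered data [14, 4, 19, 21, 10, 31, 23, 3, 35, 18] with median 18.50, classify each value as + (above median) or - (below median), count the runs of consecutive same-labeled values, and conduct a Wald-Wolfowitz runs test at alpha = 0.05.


Step 1: Compute median = 18.50; label A = above, B = below.
Labels in order: BBAABAABAB  (n_A = 5, n_B = 5)
Step 2: Count runs R = 7.
Step 3: Under H0 (random ordering), E[R] = 2*n_A*n_B/(n_A+n_B) + 1 = 2*5*5/10 + 1 = 6.0000.
        Var[R] = 2*n_A*n_B*(2*n_A*n_B - n_A - n_B) / ((n_A+n_B)^2 * (n_A+n_B-1)) = 2000/900 = 2.2222.
        SD[R] = 1.4907.
Step 4: Continuity-corrected z = (R - 0.5 - E[R]) / SD[R] = (7 - 0.5 - 6.0000) / 1.4907 = 0.3354.
Step 5: Two-sided p-value via normal approximation = 2*(1 - Phi(|z|)) = 0.737316.
Step 6: alpha = 0.05. fail to reject H0.

R = 7, z = 0.3354, p = 0.737316, fail to reject H0.


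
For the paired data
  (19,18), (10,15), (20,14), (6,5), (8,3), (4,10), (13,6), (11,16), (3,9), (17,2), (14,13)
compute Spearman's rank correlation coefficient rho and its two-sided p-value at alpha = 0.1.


Step 1: Rank x and y separately (midranks; no ties here).
rank(x): 19->10, 10->5, 20->11, 6->3, 8->4, 4->2, 13->7, 11->6, 3->1, 17->9, 14->8
rank(y): 18->11, 15->9, 14->8, 5->3, 3->2, 10->6, 6->4, 16->10, 9->5, 2->1, 13->7
Step 2: d_i = R_x(i) - R_y(i); compute d_i^2.
  (10-11)^2=1, (5-9)^2=16, (11-8)^2=9, (3-3)^2=0, (4-2)^2=4, (2-6)^2=16, (7-4)^2=9, (6-10)^2=16, (1-5)^2=16, (9-1)^2=64, (8-7)^2=1
sum(d^2) = 152.
Step 3: rho = 1 - 6*152 / (11*(11^2 - 1)) = 1 - 912/1320 = 0.309091.
Step 4: Under H0, t = rho * sqrt((n-2)/(1-rho^2)) = 0.9750 ~ t(9).
Step 5: Two-sided p-value from the t-distribution with 9 df = 0.355028.
Step 6: alpha = 0.1. fail to reject H0.

rho = 0.3091, p = 0.355028, fail to reject H0 at alpha = 0.1.


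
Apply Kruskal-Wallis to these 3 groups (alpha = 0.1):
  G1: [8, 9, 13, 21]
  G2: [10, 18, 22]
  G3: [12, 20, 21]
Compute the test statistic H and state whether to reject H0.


Step 1: Combine all N = 10 observations and assign midranks.
sorted (value, group, rank): (8,G1,1), (9,G1,2), (10,G2,3), (12,G3,4), (13,G1,5), (18,G2,6), (20,G3,7), (21,G1,8.5), (21,G3,8.5), (22,G2,10)
Step 2: Sum ranks within each group.
R_1 = 16.5 (n_1 = 4)
R_2 = 19 (n_2 = 3)
R_3 = 19.5 (n_3 = 3)
Step 3: H = 12/(N(N+1)) * sum(R_i^2/n_i) - 3(N+1)
     = 12/(10*11) * (16.5^2/4 + 19^2/3 + 19.5^2/3) - 3*11
     = 0.109091 * 315.146 - 33
     = 1.379545.
Step 4: Ties present; correction factor C = 1 - 6/(10^3 - 10) = 0.993939. Corrected H = 1.379545 / 0.993939 = 1.387957.
Step 5: Under H0, H ~ chi^2(2); p-value = 0.499584.
Step 6: alpha = 0.1. fail to reject H0.

H = 1.3880, df = 2, p = 0.499584, fail to reject H0.


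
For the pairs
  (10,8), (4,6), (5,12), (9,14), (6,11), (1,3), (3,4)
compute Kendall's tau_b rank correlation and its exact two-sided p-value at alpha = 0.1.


Step 1: Enumerate the 21 unordered pairs (i,j) with i<j and classify each by sign(x_j-x_i) * sign(y_j-y_i).
  (1,2):dx=-6,dy=-2->C; (1,3):dx=-5,dy=+4->D; (1,4):dx=-1,dy=+6->D; (1,5):dx=-4,dy=+3->D
  (1,6):dx=-9,dy=-5->C; (1,7):dx=-7,dy=-4->C; (2,3):dx=+1,dy=+6->C; (2,4):dx=+5,dy=+8->C
  (2,5):dx=+2,dy=+5->C; (2,6):dx=-3,dy=-3->C; (2,7):dx=-1,dy=-2->C; (3,4):dx=+4,dy=+2->C
  (3,5):dx=+1,dy=-1->D; (3,6):dx=-4,dy=-9->C; (3,7):dx=-2,dy=-8->C; (4,5):dx=-3,dy=-3->C
  (4,6):dx=-8,dy=-11->C; (4,7):dx=-6,dy=-10->C; (5,6):dx=-5,dy=-8->C; (5,7):dx=-3,dy=-7->C
  (6,7):dx=+2,dy=+1->C
Step 2: C = 17, D = 4, total pairs = 21.
Step 3: tau = (C - D)/(n(n-1)/2) = (17 - 4)/21 = 0.619048.
Step 4: Exact two-sided p-value (enumerate n! = 5040 permutations of y under H0): p = 0.069048.
Step 5: alpha = 0.1. reject H0.

tau_b = 0.6190 (C=17, D=4), p = 0.069048, reject H0.


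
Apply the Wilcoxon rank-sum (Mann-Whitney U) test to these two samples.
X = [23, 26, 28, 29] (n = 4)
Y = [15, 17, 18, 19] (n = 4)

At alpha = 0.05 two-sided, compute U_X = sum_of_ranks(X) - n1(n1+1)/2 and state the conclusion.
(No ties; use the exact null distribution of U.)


Step 1: Combine and sort all 8 observations; assign midranks.
sorted (value, group): (15,Y), (17,Y), (18,Y), (19,Y), (23,X), (26,X), (28,X), (29,X)
ranks: 15->1, 17->2, 18->3, 19->4, 23->5, 26->6, 28->7, 29->8
Step 2: Rank sum for X: R1 = 5 + 6 + 7 + 8 = 26.
Step 3: U_X = R1 - n1(n1+1)/2 = 26 - 4*5/2 = 26 - 10 = 16.
       U_Y = n1*n2 - U_X = 16 - 16 = 0.
Step 4: No ties, so the exact null distribution of U (based on enumerating the C(8,4) = 70 equally likely rank assignments) gives the two-sided p-value.
Step 5: p-value = 0.028571; compare to alpha = 0.05. reject H0.

U_X = 16, p = 0.028571, reject H0 at alpha = 0.05.


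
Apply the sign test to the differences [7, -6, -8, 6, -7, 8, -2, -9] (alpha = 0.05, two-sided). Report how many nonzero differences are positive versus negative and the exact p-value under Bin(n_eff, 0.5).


Step 1: Discard zero differences. Original n = 8; n_eff = number of nonzero differences = 8.
Nonzero differences (with sign): +7, -6, -8, +6, -7, +8, -2, -9
Step 2: Count signs: positive = 3, negative = 5.
Step 3: Under H0: P(positive) = 0.5, so the number of positives S ~ Bin(8, 0.5).
Step 4: Two-sided exact p-value = sum of Bin(8,0.5) probabilities at or below the observed probability = 0.726562.
Step 5: alpha = 0.05. fail to reject H0.

n_eff = 8, pos = 3, neg = 5, p = 0.726562, fail to reject H0.


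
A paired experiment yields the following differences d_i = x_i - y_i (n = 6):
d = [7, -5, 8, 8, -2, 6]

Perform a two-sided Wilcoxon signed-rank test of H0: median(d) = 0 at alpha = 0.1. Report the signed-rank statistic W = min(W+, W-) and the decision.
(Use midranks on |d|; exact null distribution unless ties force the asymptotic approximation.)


Step 1: Drop any zero differences (none here) and take |d_i|.
|d| = [7, 5, 8, 8, 2, 6]
Step 2: Midrank |d_i| (ties get averaged ranks).
ranks: |7|->4, |5|->2, |8|->5.5, |8|->5.5, |2|->1, |6|->3
Step 3: Attach original signs; sum ranks with positive sign and with negative sign.
W+ = 4 + 5.5 + 5.5 + 3 = 18
W- = 2 + 1 = 3
(Check: W+ + W- = 21 should equal n(n+1)/2 = 21.)
Step 4: Test statistic W = min(W+, W-) = 3.
Step 5: Ties in |d|, so use the tie-corrected normal approximation.
        E[W] = n(n+1)/4 = 6*7/4 = 10.5.
        Tie groups: |d|=8 (t=2); sum(t^3 - t) = 6.
        Var[W] = n(n+1)(2n+1)/24 - sum(t^3-t)/48 = 546/24 - 6/48 = 22.625.
        z = (W - E[W]) / sqrt(Var[W]) = (3 - 10.5) / 4.7566 = -1.5768.
        Two-sided p = 2*Phi(z) = 0.114850.
Step 6: alpha = 0.1. fail to reject H0.

W+ = 18, W- = 3, W = min = 3, p = 0.114850, fail to reject H0.


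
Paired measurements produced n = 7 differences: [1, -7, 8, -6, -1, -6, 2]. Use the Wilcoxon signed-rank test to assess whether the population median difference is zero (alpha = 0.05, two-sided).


Step 1: Drop any zero differences (none here) and take |d_i|.
|d| = [1, 7, 8, 6, 1, 6, 2]
Step 2: Midrank |d_i| (ties get averaged ranks).
ranks: |1|->1.5, |7|->6, |8|->7, |6|->4.5, |1|->1.5, |6|->4.5, |2|->3
Step 3: Attach original signs; sum ranks with positive sign and with negative sign.
W+ = 1.5 + 7 + 3 = 11.5
W- = 6 + 4.5 + 1.5 + 4.5 = 16.5
(Check: W+ + W- = 28 should equal n(n+1)/2 = 28.)
Step 4: Test statistic W = min(W+, W-) = 11.5.
Step 5: Ties in |d|, so use the tie-corrected normal approximation.
        E[W] = n(n+1)/4 = 7*8/4 = 14.
        Tie groups: |d|=1 (t=2), |d|=6 (t=2); sum(t^3 - t) = 12.
        Var[W] = n(n+1)(2n+1)/24 - sum(t^3-t)/48 = 840/24 - 12/48 = 34.75.
        z = (W - E[W]) / sqrt(Var[W]) = (11.5 - 14) / 5.8949 = -0.4241.
        Two-sided p = 2*Phi(z) = 0.671497.
Step 6: alpha = 0.05. fail to reject H0.

W+ = 11.5, W- = 16.5, W = min = 11.5, p = 0.671497, fail to reject H0.


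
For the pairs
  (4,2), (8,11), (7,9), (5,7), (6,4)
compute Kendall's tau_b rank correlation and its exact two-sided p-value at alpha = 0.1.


Step 1: Enumerate the 10 unordered pairs (i,j) with i<j and classify each by sign(x_j-x_i) * sign(y_j-y_i).
  (1,2):dx=+4,dy=+9->C; (1,3):dx=+3,dy=+7->C; (1,4):dx=+1,dy=+5->C; (1,5):dx=+2,dy=+2->C
  (2,3):dx=-1,dy=-2->C; (2,4):dx=-3,dy=-4->C; (2,5):dx=-2,dy=-7->C; (3,4):dx=-2,dy=-2->C
  (3,5):dx=-1,dy=-5->C; (4,5):dx=+1,dy=-3->D
Step 2: C = 9, D = 1, total pairs = 10.
Step 3: tau = (C - D)/(n(n-1)/2) = (9 - 1)/10 = 0.800000.
Step 4: Exact two-sided p-value (enumerate n! = 120 permutations of y under H0): p = 0.083333.
Step 5: alpha = 0.1. reject H0.

tau_b = 0.8000 (C=9, D=1), p = 0.083333, reject H0.


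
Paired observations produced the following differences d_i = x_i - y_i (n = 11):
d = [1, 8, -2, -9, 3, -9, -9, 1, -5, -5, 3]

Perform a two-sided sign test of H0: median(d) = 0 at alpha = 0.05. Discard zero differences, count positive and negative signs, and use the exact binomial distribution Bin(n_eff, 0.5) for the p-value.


Step 1: Discard zero differences. Original n = 11; n_eff = number of nonzero differences = 11.
Nonzero differences (with sign): +1, +8, -2, -9, +3, -9, -9, +1, -5, -5, +3
Step 2: Count signs: positive = 5, negative = 6.
Step 3: Under H0: P(positive) = 0.5, so the number of positives S ~ Bin(11, 0.5).
Step 4: Two-sided exact p-value = sum of Bin(11,0.5) probabilities at or below the observed probability = 1.000000.
Step 5: alpha = 0.05. fail to reject H0.

n_eff = 11, pos = 5, neg = 6, p = 1.000000, fail to reject H0.


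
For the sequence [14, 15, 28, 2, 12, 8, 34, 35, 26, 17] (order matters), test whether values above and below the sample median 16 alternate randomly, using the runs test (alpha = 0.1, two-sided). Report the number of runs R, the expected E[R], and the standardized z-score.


Step 1: Compute median = 16; label A = above, B = below.
Labels in order: BBABBBAAAA  (n_A = 5, n_B = 5)
Step 2: Count runs R = 4.
Step 3: Under H0 (random ordering), E[R] = 2*n_A*n_B/(n_A+n_B) + 1 = 2*5*5/10 + 1 = 6.0000.
        Var[R] = 2*n_A*n_B*(2*n_A*n_B - n_A - n_B) / ((n_A+n_B)^2 * (n_A+n_B-1)) = 2000/900 = 2.2222.
        SD[R] = 1.4907.
Step 4: Continuity-corrected z = (R + 0.5 - E[R]) / SD[R] = (4 + 0.5 - 6.0000) / 1.4907 = -1.0062.
Step 5: Two-sided p-value via normal approximation = 2*(1 - Phi(|z|)) = 0.314305.
Step 6: alpha = 0.1. fail to reject H0.

R = 4, z = -1.0062, p = 0.314305, fail to reject H0.


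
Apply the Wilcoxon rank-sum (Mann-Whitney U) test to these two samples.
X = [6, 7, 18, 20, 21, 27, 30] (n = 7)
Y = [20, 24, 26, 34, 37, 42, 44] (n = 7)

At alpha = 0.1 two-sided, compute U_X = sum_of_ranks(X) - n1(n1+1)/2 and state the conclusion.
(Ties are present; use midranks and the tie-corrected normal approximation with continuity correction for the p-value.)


Step 1: Combine and sort all 14 observations; assign midranks.
sorted (value, group): (6,X), (7,X), (18,X), (20,X), (20,Y), (21,X), (24,Y), (26,Y), (27,X), (30,X), (34,Y), (37,Y), (42,Y), (44,Y)
ranks: 6->1, 7->2, 18->3, 20->4.5, 20->4.5, 21->6, 24->7, 26->8, 27->9, 30->10, 34->11, 37->12, 42->13, 44->14
Step 2: Rank sum for X: R1 = 1 + 2 + 3 + 4.5 + 6 + 9 + 10 = 35.5.
Step 3: U_X = R1 - n1(n1+1)/2 = 35.5 - 7*8/2 = 35.5 - 28 = 7.5.
       U_Y = n1*n2 - U_X = 49 - 7.5 = 41.5.
Step 4: Ties are present, so use the tie-corrected normal approximation (with continuity correction) for the p-value.
Step 5: p-value = 0.034806; compare to alpha = 0.1. reject H0.

U_X = 7.5, p = 0.034806, reject H0 at alpha = 0.1.


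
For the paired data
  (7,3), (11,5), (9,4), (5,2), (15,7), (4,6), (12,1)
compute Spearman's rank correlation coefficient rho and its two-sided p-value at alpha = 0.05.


Step 1: Rank x and y separately (midranks; no ties here).
rank(x): 7->3, 11->5, 9->4, 5->2, 15->7, 4->1, 12->6
rank(y): 3->3, 5->5, 4->4, 2->2, 7->7, 6->6, 1->1
Step 2: d_i = R_x(i) - R_y(i); compute d_i^2.
  (3-3)^2=0, (5-5)^2=0, (4-4)^2=0, (2-2)^2=0, (7-7)^2=0, (1-6)^2=25, (6-1)^2=25
sum(d^2) = 50.
Step 3: rho = 1 - 6*50 / (7*(7^2 - 1)) = 1 - 300/336 = 0.107143.
Step 4: Under H0, t = rho * sqrt((n-2)/(1-rho^2)) = 0.2410 ~ t(5).
Step 5: Two-sided p-value from the t-distribution with 5 df = 0.819151.
Step 6: alpha = 0.05. fail to reject H0.

rho = 0.1071, p = 0.819151, fail to reject H0 at alpha = 0.05.


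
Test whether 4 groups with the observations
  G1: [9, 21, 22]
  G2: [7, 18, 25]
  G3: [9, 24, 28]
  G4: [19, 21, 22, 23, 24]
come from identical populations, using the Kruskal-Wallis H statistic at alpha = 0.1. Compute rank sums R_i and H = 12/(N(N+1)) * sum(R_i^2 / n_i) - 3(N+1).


Step 1: Combine all N = 14 observations and assign midranks.
sorted (value, group, rank): (7,G2,1), (9,G1,2.5), (9,G3,2.5), (18,G2,4), (19,G4,5), (21,G1,6.5), (21,G4,6.5), (22,G1,8.5), (22,G4,8.5), (23,G4,10), (24,G3,11.5), (24,G4,11.5), (25,G2,13), (28,G3,14)
Step 2: Sum ranks within each group.
R_1 = 17.5 (n_1 = 3)
R_2 = 18 (n_2 = 3)
R_3 = 28 (n_3 = 3)
R_4 = 41.5 (n_4 = 5)
Step 3: H = 12/(N(N+1)) * sum(R_i^2/n_i) - 3(N+1)
     = 12/(14*15) * (17.5^2/3 + 18^2/3 + 28^2/3 + 41.5^2/5) - 3*15
     = 0.057143 * 815.867 - 45
     = 1.620952.
Step 4: Ties present; correction factor C = 1 - 24/(14^3 - 14) = 0.991209. Corrected H = 1.620952 / 0.991209 = 1.635329.
Step 5: Under H0, H ~ chi^2(3); p-value = 0.651406.
Step 6: alpha = 0.1. fail to reject H0.

H = 1.6353, df = 3, p = 0.651406, fail to reject H0.


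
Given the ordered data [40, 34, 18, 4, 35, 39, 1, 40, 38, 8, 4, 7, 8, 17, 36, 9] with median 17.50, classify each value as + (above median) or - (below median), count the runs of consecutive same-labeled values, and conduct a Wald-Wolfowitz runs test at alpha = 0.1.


Step 1: Compute median = 17.50; label A = above, B = below.
Labels in order: AAABAABAABBBBBAB  (n_A = 8, n_B = 8)
Step 2: Count runs R = 8.
Step 3: Under H0 (random ordering), E[R] = 2*n_A*n_B/(n_A+n_B) + 1 = 2*8*8/16 + 1 = 9.0000.
        Var[R] = 2*n_A*n_B*(2*n_A*n_B - n_A - n_B) / ((n_A+n_B)^2 * (n_A+n_B-1)) = 14336/3840 = 3.7333.
        SD[R] = 1.9322.
Step 4: Continuity-corrected z = (R + 0.5 - E[R]) / SD[R] = (8 + 0.5 - 9.0000) / 1.9322 = -0.2588.
Step 5: Two-sided p-value via normal approximation = 2*(1 - Phi(|z|)) = 0.795809.
Step 6: alpha = 0.1. fail to reject H0.

R = 8, z = -0.2588, p = 0.795809, fail to reject H0.


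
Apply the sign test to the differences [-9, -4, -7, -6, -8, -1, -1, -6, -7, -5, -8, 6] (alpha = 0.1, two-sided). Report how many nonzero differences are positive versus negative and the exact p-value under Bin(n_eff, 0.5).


Step 1: Discard zero differences. Original n = 12; n_eff = number of nonzero differences = 12.
Nonzero differences (with sign): -9, -4, -7, -6, -8, -1, -1, -6, -7, -5, -8, +6
Step 2: Count signs: positive = 1, negative = 11.
Step 3: Under H0: P(positive) = 0.5, so the number of positives S ~ Bin(12, 0.5).
Step 4: Two-sided exact p-value = sum of Bin(12,0.5) probabilities at or below the observed probability = 0.006348.
Step 5: alpha = 0.1. reject H0.

n_eff = 12, pos = 1, neg = 11, p = 0.006348, reject H0.


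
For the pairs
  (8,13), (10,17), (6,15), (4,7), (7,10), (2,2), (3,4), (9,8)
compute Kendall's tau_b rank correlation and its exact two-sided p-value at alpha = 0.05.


Step 1: Enumerate the 28 unordered pairs (i,j) with i<j and classify each by sign(x_j-x_i) * sign(y_j-y_i).
  (1,2):dx=+2,dy=+4->C; (1,3):dx=-2,dy=+2->D; (1,4):dx=-4,dy=-6->C; (1,5):dx=-1,dy=-3->C
  (1,6):dx=-6,dy=-11->C; (1,7):dx=-5,dy=-9->C; (1,8):dx=+1,dy=-5->D; (2,3):dx=-4,dy=-2->C
  (2,4):dx=-6,dy=-10->C; (2,5):dx=-3,dy=-7->C; (2,6):dx=-8,dy=-15->C; (2,7):dx=-7,dy=-13->C
  (2,8):dx=-1,dy=-9->C; (3,4):dx=-2,dy=-8->C; (3,5):dx=+1,dy=-5->D; (3,6):dx=-4,dy=-13->C
  (3,7):dx=-3,dy=-11->C; (3,8):dx=+3,dy=-7->D; (4,5):dx=+3,dy=+3->C; (4,6):dx=-2,dy=-5->C
  (4,7):dx=-1,dy=-3->C; (4,8):dx=+5,dy=+1->C; (5,6):dx=-5,dy=-8->C; (5,7):dx=-4,dy=-6->C
  (5,8):dx=+2,dy=-2->D; (6,7):dx=+1,dy=+2->C; (6,8):dx=+7,dy=+6->C; (7,8):dx=+6,dy=+4->C
Step 2: C = 23, D = 5, total pairs = 28.
Step 3: tau = (C - D)/(n(n-1)/2) = (23 - 5)/28 = 0.642857.
Step 4: Exact two-sided p-value (enumerate n! = 40320 permutations of y under H0): p = 0.031151.
Step 5: alpha = 0.05. reject H0.

tau_b = 0.6429 (C=23, D=5), p = 0.031151, reject H0.
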